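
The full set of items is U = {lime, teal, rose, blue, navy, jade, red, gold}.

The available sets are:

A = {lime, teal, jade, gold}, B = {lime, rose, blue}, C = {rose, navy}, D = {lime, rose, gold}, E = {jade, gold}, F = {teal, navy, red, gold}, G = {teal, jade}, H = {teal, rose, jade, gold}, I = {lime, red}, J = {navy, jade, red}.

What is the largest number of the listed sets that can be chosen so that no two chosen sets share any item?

C, G, I are pairwise disjoint (C={rose,navy}; G={teal,jade}; I={lime,red}).
Every remaining set overlaps one of these, and no 4 of the listed sets are pairwise disjoint, so 3 is the maximum.

3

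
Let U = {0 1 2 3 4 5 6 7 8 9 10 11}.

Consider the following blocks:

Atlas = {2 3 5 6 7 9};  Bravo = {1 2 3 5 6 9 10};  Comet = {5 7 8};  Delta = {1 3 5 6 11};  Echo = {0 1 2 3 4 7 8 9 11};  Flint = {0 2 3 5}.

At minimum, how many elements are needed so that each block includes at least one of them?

Take H = {3, 8}. Each listed block contains at least one of these, so H is a hitting set of size 2.
No single element lies in every block, so at least 2 are needed and 2 is optimal.

2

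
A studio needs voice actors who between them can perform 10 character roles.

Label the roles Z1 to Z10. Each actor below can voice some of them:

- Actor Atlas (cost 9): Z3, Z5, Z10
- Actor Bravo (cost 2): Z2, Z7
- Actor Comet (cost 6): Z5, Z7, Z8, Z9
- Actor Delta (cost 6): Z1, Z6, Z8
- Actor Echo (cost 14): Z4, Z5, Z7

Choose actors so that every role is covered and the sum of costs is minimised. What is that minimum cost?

37

Atlas, Bravo, Comet, Delta, Echo together cover every role (Atlas ∪ Bravo ∪ Comet ∪ Delta ∪ Echo = {Z1, Z2, Z3, Z4, Z5, Z6, Z7, Z8, Z9, Z10}); total cost 9 + 2 + 6 + 6 + 14 = 37.
No covering selection has total cost below 37.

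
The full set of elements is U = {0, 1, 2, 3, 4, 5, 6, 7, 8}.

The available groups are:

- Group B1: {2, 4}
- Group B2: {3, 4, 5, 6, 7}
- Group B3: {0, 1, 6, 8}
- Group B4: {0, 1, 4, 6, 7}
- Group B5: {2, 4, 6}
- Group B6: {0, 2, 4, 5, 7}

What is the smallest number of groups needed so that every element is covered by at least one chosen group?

3

Take {B2, B3, B5}. Their union is {0, 1, 2, 3, 4, 5, 6, 7, 8}, which is all 9 elements.
Only B2 contains 3, so B2 is forced; the remaining 4 elements need at least 2 more groups (each remaining group adds at most 3) — so at least 3 groups are needed, and 3 is optimal.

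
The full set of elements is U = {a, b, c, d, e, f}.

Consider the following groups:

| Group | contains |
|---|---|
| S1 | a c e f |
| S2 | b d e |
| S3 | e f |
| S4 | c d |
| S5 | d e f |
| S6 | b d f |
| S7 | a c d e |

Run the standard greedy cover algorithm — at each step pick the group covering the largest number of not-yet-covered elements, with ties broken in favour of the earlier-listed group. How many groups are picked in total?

2

Greedy: pick S1 (covers 4 new) → pick S2 (covers 2 new). Total picks: 2.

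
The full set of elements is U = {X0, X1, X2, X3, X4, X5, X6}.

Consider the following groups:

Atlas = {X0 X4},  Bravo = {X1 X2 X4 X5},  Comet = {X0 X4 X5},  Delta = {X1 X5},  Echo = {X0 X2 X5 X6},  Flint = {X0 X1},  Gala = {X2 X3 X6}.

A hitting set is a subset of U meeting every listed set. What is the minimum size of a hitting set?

3

The 3 elements {X1, X4, X6} hit every group.
The groups Atlas, Delta, Gala are pairwise disjoint, so any hitting set needs a separate element for each — at least 3. Hence 3 is optimal.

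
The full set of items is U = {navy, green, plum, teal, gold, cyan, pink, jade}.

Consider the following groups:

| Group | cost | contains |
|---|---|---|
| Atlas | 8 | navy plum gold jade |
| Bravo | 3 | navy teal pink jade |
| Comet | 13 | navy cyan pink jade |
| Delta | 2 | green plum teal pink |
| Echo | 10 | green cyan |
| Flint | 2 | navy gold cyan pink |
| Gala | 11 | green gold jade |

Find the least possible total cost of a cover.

7

Bravo, Delta, Flint together cover every item (Bravo ∪ Delta ∪ Flint = {navy, green, plum, teal, gold, cyan, pink, jade}); total cost 3 + 2 + 2 = 7.
No covering selection has total cost below 7.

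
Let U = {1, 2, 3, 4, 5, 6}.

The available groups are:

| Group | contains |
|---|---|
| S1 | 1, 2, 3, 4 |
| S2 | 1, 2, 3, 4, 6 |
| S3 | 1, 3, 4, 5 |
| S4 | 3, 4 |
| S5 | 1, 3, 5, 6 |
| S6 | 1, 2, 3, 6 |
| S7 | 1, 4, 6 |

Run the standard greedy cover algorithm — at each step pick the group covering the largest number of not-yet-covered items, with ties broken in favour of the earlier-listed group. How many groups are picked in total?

Greedy: pick S2 (covers 5 new) → pick S3 (covers 1 new). Total picks: 2.

2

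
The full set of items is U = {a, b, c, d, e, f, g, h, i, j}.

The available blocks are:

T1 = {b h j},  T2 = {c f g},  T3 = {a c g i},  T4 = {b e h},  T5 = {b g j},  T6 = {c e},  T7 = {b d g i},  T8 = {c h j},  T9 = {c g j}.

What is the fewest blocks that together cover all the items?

T1, T2, T3, T4, and T7 cover everything between them: the union {a, b, c, d, e, f, g, h, i, j} is all of U.
No 4 of the 9 blocks cover everything (all 126 combinations miss at least one item), so 5 is optimal.

5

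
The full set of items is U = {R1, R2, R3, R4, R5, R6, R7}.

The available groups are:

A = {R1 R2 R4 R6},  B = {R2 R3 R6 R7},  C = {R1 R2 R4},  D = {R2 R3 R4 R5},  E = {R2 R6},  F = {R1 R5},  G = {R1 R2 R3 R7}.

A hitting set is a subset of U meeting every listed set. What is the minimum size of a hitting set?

The 2 items {R1, R2} hit every group.
The groups E, F are pairwise disjoint, so any hitting set needs a separate item for each — at least 2. Hence 2 is optimal.

2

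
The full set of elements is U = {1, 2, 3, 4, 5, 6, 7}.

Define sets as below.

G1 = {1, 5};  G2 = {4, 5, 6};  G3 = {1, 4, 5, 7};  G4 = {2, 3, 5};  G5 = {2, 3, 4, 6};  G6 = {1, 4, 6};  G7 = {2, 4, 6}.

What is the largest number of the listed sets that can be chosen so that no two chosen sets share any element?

2

G1, G5 are pairwise disjoint (G1={1,5}; G5={2,3,4,6}).
Every remaining set overlaps one of these, and no 3 of the listed sets are pairwise disjoint, so 2 is the maximum.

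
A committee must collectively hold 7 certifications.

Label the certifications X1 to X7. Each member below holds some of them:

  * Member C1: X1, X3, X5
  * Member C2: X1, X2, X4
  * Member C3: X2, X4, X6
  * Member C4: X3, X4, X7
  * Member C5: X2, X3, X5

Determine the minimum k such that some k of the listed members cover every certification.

3

Take {C1, C3, C4}. Their union is {X1, X2, X3, X4, X5, X6, X7}, which is all 7 certifications.
Each member has at most 3 certifications, and 2·3 = 6 < 7 — so at least 3 members are needed, and 3 is optimal.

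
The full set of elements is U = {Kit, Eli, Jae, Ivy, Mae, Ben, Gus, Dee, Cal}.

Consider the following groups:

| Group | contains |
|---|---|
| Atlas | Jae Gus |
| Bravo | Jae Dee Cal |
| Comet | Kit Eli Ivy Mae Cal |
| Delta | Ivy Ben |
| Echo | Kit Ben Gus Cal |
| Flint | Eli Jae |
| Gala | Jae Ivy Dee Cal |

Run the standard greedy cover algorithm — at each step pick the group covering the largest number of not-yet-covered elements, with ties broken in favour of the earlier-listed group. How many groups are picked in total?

Greedy: pick Comet (covers 5 new) → pick Atlas (covers 2 new) → pick Bravo (covers 1 new) → pick Delta (covers 1 new). Total picks: 4.
(The true minimum cover uses only 3 groups, so greedy is not optimal here.)

4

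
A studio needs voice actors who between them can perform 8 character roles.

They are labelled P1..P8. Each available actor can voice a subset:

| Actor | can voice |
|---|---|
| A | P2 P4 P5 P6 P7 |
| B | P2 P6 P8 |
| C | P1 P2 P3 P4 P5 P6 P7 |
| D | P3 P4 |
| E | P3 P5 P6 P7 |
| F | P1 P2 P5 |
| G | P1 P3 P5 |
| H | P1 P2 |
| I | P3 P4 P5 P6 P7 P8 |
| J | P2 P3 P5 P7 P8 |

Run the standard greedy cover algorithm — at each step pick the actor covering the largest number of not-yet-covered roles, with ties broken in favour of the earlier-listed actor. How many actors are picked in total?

Greedy: pick C (covers 7 new) → pick B (covers 1 new). Total picks: 2.

2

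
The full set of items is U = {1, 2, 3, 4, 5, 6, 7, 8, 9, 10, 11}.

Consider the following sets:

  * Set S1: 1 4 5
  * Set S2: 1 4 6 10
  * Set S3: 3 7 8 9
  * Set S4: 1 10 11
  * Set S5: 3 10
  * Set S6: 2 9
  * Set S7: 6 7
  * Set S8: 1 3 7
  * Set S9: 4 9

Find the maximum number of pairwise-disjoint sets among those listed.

4

S1, S5, S6, S7 are pairwise disjoint (S1={1,4,5}; S5={3,10}; S6={2,9}; S7={6,7}).
Every remaining set overlaps one of these, and no 5 of the listed sets are pairwise disjoint, so 4 is the maximum.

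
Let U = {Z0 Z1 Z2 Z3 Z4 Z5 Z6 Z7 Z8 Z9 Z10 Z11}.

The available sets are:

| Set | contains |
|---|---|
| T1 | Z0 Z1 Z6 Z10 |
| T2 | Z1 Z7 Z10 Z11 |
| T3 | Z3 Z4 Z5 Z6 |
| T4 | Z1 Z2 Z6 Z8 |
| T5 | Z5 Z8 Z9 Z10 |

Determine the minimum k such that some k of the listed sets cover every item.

Take {T1, T2, T3, T4, T5}. Their union is {Z0, Z1, Z2, Z3, Z4, Z5, Z6, Z7, Z8, Z9, Z10, Z11}, which is all 12 items.
No 4 of the 5 sets cover everything (all 5 combinations miss at least one item), so 5 is optimal.

5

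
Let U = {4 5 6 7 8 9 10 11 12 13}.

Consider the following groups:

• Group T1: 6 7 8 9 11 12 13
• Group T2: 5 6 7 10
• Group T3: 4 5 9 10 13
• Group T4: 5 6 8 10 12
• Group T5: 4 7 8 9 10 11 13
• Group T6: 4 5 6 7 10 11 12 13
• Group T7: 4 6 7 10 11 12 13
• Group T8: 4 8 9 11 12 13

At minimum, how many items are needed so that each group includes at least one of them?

2

H = {4, 6} meets every group (each contains at least one member of H), and |H| = 2.
The groups T2, T8 are pairwise disjoint, so any hitting set needs a separate item for each — at least 2. Hence 2 is optimal.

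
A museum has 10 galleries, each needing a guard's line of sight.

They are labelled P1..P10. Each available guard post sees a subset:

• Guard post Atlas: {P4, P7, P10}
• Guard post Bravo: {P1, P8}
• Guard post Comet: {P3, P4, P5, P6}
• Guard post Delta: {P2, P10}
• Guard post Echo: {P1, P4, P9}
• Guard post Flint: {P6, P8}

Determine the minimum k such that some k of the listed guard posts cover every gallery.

5

Atlas and Comet and Delta and Echo and Flint together: Atlas ∪ Comet ∪ Delta ∪ Echo ∪ Flint = {P1, P2, P3, P4, P5, P6, P7, P8, P9, P10} — every gallery is covered.
No 4 of the 6 guard posts cover everything (all 15 combinations miss at least one gallery), so 5 is optimal.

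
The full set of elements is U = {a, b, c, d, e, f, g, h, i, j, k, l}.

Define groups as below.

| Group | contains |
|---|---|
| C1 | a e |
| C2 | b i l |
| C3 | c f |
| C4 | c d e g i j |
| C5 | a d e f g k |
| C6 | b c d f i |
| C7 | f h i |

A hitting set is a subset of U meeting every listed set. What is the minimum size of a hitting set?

3

T = {e, f, i} meets every group (each contains at least one member of T), and |T| = 3.
The groups C1, C2, C3 are pairwise disjoint, so any hitting set needs a separate element for each — at least 3. Hence 3 is optimal.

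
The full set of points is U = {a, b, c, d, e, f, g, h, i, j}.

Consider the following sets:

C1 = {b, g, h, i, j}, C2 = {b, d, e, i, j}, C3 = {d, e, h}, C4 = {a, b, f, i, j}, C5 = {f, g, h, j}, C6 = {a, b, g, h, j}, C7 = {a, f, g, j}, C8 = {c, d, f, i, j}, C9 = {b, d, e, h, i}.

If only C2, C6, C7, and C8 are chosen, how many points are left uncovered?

Union of C2, C6, C7, C8 = {a, b, c, d, e, f, g, h, i, j} — that's every point, so 0 are uncovered.

0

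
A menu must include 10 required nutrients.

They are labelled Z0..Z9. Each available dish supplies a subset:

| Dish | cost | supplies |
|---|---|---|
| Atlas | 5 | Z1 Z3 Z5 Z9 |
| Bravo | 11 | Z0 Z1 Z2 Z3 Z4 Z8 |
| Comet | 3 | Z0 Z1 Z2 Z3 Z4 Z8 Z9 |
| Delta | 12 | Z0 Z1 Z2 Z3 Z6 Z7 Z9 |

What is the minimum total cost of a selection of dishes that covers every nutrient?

Atlas, Comet, Delta together cover every nutrient (Atlas ∪ Comet ∪ Delta = {Z0, Z1, Z2, Z3, Z4, Z5, Z6, Z7, Z8, Z9}); total cost 5 + 3 + 12 = 20.
No covering selection has total cost below 20.

20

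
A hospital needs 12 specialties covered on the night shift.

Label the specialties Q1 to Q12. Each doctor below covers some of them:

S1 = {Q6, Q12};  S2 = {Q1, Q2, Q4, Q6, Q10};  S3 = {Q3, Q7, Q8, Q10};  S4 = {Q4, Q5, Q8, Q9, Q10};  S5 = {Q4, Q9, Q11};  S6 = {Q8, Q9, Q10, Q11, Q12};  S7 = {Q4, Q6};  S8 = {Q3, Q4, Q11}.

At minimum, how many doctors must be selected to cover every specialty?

4

S2 and S3 and S4 and S6 together: S2 ∪ S3 ∪ S4 ∪ S6 = {Q1, Q2, Q3, Q4, Q5, Q6, Q7, Q8, Q9, Q10, Q11, Q12} — every specialty is covered.
Only S4 contains Q5, so S4 is forced; the remaining 7 specialties need at least 3 more doctors (each remaining doctor adds at most 3) — so at least 4 doctors are needed, and 4 is optimal.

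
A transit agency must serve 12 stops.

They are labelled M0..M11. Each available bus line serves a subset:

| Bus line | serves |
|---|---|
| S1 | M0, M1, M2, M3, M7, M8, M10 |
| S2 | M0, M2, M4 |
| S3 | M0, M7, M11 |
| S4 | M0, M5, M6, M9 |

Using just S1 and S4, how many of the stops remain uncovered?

Union of S1, S4 = {M0, M1, M2, M3, M5, M6, M7, M8, M9, M10}.
Not covered: M4, M11 — 2 stops.

2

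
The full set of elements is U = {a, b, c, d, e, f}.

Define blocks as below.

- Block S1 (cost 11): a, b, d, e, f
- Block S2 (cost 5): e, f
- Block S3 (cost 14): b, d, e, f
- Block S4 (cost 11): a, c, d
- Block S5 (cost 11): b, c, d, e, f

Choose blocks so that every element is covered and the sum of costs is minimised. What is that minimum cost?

S1, S5 together cover every element (S1 ∪ S5 = {a, b, c, d, e, f}); total cost 11 + 11 = 22.
No covering selection has total cost below 22.

22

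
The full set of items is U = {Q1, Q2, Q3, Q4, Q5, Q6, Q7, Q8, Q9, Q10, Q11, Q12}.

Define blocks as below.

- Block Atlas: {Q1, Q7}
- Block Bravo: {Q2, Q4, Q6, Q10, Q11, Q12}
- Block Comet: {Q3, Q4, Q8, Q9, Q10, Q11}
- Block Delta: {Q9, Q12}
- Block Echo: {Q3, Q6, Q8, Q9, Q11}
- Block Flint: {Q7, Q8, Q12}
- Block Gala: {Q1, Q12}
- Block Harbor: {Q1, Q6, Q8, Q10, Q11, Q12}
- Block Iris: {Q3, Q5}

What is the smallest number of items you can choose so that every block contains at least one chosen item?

3

The 3 items {Q3, Q7, Q12} hit every block.
The blocks Atlas, Bravo, Iris are pairwise disjoint, so any hitting set needs a separate item for each — at least 3. Hence 3 is optimal.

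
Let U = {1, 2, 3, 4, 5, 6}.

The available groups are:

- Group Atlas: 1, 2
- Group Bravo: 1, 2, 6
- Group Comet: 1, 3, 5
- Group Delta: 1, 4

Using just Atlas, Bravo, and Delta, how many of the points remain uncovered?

Union of Atlas, Bravo, Delta = {1, 2, 4, 6}.
Not covered: 3, 5 — 2 points.

2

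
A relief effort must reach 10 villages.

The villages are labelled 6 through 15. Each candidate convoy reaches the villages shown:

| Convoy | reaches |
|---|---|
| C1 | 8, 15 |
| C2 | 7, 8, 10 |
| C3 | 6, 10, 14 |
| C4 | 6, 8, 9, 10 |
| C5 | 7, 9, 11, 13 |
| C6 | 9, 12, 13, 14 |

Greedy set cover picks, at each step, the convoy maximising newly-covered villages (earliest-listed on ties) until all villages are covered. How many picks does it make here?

Greedy: pick C4 (covers 4 new) → pick C5 (covers 3 new) → pick C6 (covers 2 new) → pick C1 (covers 1 new). Total picks: 4.

4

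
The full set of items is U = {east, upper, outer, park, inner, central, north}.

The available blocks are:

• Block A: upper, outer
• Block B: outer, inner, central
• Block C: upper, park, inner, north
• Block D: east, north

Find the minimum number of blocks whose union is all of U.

3

Take {B, C, D}. Their union is {east, upper, outer, park, inner, central, north}, which is all 7 items.
Only D contains east, so D is forced; the remaining 5 items need at least 2 more blocks (each remaining block adds at most 3) — so at least 3 blocks are needed, and 3 is optimal.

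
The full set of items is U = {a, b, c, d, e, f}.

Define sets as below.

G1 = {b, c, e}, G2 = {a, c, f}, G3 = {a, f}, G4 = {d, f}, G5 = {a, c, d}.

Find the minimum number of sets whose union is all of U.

Take {G1, G2, G5}. Their union is {a, b, c, d, e, f}, which is all 6 items.
Only G1 contains b, so G1 is forced; the remaining 3 items need at least 2 more sets (each remaining set adds at most 2) — so at least 3 sets are needed, and 3 is optimal.

3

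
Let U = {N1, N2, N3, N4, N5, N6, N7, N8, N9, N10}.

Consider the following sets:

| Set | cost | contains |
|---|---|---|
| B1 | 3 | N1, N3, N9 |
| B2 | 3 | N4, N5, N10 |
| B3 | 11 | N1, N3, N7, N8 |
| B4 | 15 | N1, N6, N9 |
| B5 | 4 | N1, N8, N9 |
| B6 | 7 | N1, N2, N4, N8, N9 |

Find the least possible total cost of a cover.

B2, B3, B4, B6 together cover every element (B2 ∪ B3 ∪ B4 ∪ B6 = {N1, N2, N3, N4, N5, N6, N7, N8, N9, N10}); total cost 3 + 11 + 15 + 7 = 36.
The greedy pick B1, B2, B6, B3, B4 costs 39; no covering selection beats 36.

36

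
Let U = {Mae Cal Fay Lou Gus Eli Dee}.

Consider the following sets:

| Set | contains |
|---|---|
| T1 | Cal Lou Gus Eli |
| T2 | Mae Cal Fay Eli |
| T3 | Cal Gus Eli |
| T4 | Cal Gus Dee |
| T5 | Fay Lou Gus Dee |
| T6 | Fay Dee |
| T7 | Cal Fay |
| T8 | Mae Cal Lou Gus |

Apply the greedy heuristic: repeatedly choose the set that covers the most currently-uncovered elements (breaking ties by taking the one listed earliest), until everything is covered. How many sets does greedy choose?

Greedy: pick T1 (covers 4 new) → pick T2 (covers 2 new) → pick T4 (covers 1 new). Total picks: 3.
(The true minimum cover uses only 2 sets, so greedy is not optimal here.)

3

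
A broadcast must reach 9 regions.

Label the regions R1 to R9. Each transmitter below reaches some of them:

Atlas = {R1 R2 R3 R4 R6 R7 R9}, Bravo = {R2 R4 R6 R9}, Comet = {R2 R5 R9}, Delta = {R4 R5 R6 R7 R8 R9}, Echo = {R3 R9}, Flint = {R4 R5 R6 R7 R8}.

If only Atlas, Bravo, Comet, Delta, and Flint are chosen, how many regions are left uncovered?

Union of Atlas, Bravo, Comet, Delta, Flint = {R1, R2, R3, R4, R5, R6, R7, R8, R9} — that's every region, so 0 are uncovered.

0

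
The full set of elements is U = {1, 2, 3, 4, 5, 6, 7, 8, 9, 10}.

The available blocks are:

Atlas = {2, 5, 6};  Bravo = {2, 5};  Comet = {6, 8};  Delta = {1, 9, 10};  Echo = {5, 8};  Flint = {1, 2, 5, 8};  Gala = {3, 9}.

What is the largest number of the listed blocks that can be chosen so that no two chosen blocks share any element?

3

Bravo, Comet, Delta are pairwise disjoint (Bravo={2,5}; Comet={6,8}; Delta={1,9,10}).
Every remaining block overlaps one of these, and no 4 of the listed blocks are pairwise disjoint, so 3 is the maximum.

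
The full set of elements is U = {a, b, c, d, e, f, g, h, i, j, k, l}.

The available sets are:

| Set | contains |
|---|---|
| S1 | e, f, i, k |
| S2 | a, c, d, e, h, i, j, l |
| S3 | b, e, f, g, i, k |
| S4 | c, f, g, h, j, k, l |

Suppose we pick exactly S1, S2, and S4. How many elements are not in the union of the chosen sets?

1

Union of S1, S2, S4 = {a, c, d, e, f, g, h, i, j, k, l}.
Not covered: b — 1 element.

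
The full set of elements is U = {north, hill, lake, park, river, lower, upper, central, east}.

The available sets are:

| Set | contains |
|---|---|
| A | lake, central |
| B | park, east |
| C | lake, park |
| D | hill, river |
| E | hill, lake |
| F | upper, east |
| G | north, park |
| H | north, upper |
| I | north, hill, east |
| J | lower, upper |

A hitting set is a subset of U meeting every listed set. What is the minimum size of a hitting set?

T = {hill, park, upper, central} meets every set (each contains at least one member of T), and |T| = 4.
The sets A, B, D, H are pairwise disjoint, so any hitting set needs a separate element for each — at least 4. Hence 4 is optimal.

4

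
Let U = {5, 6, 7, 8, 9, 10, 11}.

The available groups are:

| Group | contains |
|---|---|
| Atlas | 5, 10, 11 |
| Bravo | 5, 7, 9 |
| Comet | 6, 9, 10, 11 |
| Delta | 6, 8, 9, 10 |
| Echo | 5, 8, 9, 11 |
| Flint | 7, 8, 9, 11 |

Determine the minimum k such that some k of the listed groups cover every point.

Atlas, Comet, and Flint cover everything between them: the union {5, 6, 7, 8, 9, 10, 11} is all of U.
No 2 of the 6 groups cover everything (all 15 combinations miss at least one point), so 3 is optimal.

3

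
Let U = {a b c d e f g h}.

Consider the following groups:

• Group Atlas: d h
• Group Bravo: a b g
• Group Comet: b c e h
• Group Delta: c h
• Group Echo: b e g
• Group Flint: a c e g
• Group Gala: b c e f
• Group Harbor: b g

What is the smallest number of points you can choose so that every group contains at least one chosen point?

Take T = {c, d, g}. Each listed group contains at least one of these, so T is a hitting set of size 3.
No choice of 2 points meets every group, so 3 is the minimum.

3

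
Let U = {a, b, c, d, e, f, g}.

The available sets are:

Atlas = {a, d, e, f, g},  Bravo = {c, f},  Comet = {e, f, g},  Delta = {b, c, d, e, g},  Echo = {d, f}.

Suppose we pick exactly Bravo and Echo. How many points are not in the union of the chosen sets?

Union of Bravo, Echo = {c, d, f}.
Not covered: a, b, e, g — 4 points.

4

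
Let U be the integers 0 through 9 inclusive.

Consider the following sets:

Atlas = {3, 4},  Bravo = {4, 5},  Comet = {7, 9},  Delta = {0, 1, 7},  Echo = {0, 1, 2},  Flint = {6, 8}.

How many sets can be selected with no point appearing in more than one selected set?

4

Bravo, Comet, Echo, Flint are pairwise disjoint (Bravo={4,5}; Comet={7,9}; Echo={0,1,2}; Flint={6,8}).
Every remaining set overlaps one of these, and no 5 of the listed sets are pairwise disjoint, so 4 is the maximum.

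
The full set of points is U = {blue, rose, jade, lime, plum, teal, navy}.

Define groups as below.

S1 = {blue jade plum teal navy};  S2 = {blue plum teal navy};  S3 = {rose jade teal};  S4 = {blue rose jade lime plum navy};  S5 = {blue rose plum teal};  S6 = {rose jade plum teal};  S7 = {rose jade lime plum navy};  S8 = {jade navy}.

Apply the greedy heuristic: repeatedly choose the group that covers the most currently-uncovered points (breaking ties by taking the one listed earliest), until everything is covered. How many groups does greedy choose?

Greedy: pick S4 (covers 6 new) → pick S1 (covers 1 new). Total picks: 2.

2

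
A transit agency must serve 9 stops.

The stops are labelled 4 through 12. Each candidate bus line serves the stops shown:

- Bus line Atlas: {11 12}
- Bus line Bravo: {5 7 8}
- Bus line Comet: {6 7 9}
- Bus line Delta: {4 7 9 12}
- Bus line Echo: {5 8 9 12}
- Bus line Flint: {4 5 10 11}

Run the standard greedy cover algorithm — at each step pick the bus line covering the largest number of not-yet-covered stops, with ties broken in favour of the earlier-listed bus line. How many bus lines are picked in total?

4

Greedy: pick Delta (covers 4 new) → pick Flint (covers 3 new) → pick Bravo (covers 1 new) → pick Comet (covers 1 new). Total picks: 4.
(The true minimum cover uses only 3 bus lines, so greedy is not optimal here.)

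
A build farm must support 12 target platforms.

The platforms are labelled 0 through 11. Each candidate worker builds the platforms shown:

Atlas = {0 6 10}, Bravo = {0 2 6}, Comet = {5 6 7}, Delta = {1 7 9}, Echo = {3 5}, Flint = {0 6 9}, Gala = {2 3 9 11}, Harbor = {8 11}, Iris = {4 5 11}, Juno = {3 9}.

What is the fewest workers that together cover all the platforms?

Take {Atlas, Delta, Gala, Harbor, Iris}. Their union is {0, 1, 2, 3, 4, 5, 6, 7, 8, 9, 10, 11}, which is all 12 platforms.
Only Harbor contains 8, so Harbor is forced; the remaining 10 platforms need at least 4 more workers (each remaining worker adds at most 3) — so at least 5 workers are needed, and 5 is optimal.

5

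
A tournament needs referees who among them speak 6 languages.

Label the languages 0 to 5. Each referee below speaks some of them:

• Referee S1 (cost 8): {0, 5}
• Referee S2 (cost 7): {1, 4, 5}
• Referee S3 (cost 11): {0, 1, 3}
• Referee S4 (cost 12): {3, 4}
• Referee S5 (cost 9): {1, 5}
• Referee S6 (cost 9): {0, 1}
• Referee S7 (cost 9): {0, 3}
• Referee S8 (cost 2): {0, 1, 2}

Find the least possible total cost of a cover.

18

S2, S7, S8 together cover every language (S2 ∪ S7 ∪ S8 = {0, 1, 2, 3, 4, 5}); total cost 7 + 9 + 2 = 18.
No covering selection has total cost below 18.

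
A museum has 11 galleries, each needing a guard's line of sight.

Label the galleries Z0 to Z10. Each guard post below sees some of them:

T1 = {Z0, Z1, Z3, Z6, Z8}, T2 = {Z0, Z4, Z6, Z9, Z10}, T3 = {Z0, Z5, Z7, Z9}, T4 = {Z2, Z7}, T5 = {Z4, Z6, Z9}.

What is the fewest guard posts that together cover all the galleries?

Take {T1, T2, T3, T4}. Their union is {Z0, Z1, Z2, Z3, Z4, Z5, Z6, Z7, Z8, Z9, Z10}, which is all 11 galleries.
No 3 of the 5 guard posts cover everything (all 10 combinations miss at least one gallery), so 4 is optimal.

4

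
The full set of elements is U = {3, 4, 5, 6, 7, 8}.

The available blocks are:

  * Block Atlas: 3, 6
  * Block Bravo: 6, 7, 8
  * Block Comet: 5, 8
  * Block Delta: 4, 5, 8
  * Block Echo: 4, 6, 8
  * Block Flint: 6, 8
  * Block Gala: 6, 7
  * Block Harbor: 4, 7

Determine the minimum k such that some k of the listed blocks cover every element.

3

Atlas, Delta, and Harbor cover everything between them: the union {3, 4, 5, 6, 7, 8} is all of U.
Only Atlas contains 3, so Atlas is forced; the remaining 4 elements need at least 2 more blocks (each remaining block adds at most 3) — so at least 3 blocks are needed, and 3 is optimal.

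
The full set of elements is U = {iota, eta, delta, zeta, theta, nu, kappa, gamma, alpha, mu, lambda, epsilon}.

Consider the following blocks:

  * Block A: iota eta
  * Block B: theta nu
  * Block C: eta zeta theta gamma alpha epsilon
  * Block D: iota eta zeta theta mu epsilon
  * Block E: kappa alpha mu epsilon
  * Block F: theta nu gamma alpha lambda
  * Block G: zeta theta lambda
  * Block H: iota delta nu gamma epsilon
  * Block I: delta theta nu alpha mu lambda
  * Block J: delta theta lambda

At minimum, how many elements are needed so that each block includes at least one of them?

3

T = {iota, theta, kappa} meets every block (each contains at least one member of T), and |T| = 3.
The blocks A, E, J are pairwise disjoint, so any hitting set needs a separate element for each — at least 3. Hence 3 is optimal.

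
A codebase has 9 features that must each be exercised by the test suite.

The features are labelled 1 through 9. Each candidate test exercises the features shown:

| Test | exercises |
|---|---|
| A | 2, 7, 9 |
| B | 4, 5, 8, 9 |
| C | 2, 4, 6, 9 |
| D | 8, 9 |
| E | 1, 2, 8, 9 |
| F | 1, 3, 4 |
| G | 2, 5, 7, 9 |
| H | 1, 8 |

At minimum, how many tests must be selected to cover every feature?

Take {A, B, C, F}. Their union is {1, 2, 3, 4, 5, 6, 7, 8, 9}, which is all 9 features.
Only C contains 6, so C is forced; the remaining 5 features need at least 3 more tests (each remaining test adds at most 2) — so at least 4 tests are needed, and 4 is optimal.

4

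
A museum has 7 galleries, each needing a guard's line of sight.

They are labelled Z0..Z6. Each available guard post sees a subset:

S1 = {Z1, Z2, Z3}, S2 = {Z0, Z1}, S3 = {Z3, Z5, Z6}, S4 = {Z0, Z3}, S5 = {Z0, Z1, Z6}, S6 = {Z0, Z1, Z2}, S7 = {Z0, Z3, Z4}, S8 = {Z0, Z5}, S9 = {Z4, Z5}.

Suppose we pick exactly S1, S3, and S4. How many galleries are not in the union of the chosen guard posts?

1

Union of S1, S3, S4 = {Z0, Z1, Z2, Z3, Z5, Z6}.
Not covered: Z4 — 1 gallery.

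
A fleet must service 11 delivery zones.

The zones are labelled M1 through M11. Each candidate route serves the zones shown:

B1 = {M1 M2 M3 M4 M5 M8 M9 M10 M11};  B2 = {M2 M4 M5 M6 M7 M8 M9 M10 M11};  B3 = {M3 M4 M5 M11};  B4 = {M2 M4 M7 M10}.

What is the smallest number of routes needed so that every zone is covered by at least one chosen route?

Take {B1, B2}. Their union is {M1, M2, M3, M4, M5, M6, M7, M8, M9, M10, M11}, which is all 11 zones.
No single route has all 11 zones (the largest, B1, has 9), so 2 is optimal.

2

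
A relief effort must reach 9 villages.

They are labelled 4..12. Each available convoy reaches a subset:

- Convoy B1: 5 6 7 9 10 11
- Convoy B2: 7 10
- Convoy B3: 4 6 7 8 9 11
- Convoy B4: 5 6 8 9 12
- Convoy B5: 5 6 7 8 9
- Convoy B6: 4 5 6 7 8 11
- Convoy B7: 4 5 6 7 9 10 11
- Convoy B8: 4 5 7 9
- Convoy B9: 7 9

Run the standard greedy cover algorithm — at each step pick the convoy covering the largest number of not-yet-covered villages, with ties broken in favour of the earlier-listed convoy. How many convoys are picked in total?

Greedy: pick B7 (covers 7 new) → pick B4 (covers 2 new). Total picks: 2.

2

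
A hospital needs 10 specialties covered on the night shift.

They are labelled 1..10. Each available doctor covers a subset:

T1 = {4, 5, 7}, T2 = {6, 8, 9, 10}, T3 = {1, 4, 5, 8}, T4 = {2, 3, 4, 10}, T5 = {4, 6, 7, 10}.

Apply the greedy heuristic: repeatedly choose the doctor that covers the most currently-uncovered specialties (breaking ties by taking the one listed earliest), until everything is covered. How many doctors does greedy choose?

4

Greedy: pick T2 (covers 4 new) → pick T1 (covers 3 new) → pick T4 (covers 2 new) → pick T3 (covers 1 new). Total picks: 4.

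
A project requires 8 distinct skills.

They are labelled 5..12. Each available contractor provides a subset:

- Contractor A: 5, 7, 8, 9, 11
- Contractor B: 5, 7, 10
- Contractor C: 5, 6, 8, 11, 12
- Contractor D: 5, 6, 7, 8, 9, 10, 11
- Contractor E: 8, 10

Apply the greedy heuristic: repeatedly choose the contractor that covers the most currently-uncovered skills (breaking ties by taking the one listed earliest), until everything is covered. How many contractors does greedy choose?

2

Greedy: pick D (covers 7 new) → pick C (covers 1 new). Total picks: 2.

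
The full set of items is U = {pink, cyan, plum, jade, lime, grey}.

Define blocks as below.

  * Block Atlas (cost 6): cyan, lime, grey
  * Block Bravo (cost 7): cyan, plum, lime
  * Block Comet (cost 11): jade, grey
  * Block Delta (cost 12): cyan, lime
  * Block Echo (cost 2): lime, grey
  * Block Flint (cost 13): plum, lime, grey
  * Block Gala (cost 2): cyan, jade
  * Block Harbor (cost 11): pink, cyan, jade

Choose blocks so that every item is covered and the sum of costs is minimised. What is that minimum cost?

Bravo, Echo, Harbor together cover every item (Bravo ∪ Echo ∪ Harbor = {pink, cyan, plum, jade, lime, grey}); total cost 7 + 2 + 11 = 20.
The greedy pick Echo, Gala, Bravo, Harbor costs 22; no covering selection beats 20.

20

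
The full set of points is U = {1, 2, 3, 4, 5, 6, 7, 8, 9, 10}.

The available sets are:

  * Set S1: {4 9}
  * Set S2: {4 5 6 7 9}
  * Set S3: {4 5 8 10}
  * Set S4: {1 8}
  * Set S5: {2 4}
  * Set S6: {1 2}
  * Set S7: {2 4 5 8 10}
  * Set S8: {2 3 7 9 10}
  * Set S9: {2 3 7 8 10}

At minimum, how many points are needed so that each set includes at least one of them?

The 3 points {1, 4, 7} hit every set.
No choice of 2 points meets every set, so 3 is the minimum.

3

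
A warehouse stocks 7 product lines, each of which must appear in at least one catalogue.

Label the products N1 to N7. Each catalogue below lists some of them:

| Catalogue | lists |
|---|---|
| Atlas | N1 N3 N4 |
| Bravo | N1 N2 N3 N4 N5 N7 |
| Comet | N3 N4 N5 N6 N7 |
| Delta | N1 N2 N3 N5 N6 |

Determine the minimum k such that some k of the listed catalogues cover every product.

2

Bravo and Comet together: Bravo ∪ Comet = {N1, N2, N3, N4, N5, N6, N7} — every product is covered.
No single catalogue has all 7 products (the largest, Bravo, has 6), so 2 is optimal.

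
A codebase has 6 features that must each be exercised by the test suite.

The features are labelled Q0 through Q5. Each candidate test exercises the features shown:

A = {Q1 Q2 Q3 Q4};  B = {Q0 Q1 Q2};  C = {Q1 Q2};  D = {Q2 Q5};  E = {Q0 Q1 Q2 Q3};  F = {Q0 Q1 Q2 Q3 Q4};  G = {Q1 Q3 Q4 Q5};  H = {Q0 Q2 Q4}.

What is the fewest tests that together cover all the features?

G and H together: G ∪ H = {Q0, Q1, Q2, Q3, Q4, Q5} — every feature is covered.
No single test has all 6 features (the largest, F, has 5), so 2 is optimal.

2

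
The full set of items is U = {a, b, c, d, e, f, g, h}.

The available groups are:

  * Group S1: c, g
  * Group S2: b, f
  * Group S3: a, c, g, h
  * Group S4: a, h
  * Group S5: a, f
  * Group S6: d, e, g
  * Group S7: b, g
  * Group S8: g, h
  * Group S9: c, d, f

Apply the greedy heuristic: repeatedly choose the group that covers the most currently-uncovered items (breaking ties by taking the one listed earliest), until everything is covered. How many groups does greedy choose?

3

Greedy: pick S3 (covers 4 new) → pick S2 (covers 2 new) → pick S6 (covers 2 new). Total picks: 3.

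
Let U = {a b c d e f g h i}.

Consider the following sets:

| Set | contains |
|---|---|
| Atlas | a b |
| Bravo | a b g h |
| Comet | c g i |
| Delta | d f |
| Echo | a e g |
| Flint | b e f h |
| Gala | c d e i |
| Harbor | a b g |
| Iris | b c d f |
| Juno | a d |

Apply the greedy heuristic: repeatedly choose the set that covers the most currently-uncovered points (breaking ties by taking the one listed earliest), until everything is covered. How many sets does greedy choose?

Greedy: pick Bravo (covers 4 new) → pick Gala (covers 4 new) → pick Delta (covers 1 new). Total picks: 3.

3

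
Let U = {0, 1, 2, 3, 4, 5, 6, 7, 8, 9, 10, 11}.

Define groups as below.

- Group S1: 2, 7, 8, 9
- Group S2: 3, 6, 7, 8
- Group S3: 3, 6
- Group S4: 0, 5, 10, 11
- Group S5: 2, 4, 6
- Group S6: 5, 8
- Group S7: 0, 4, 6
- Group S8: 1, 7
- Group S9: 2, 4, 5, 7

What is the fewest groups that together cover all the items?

S1 and S3 and S4 and S7 and S8 together: S1 ∪ S3 ∪ S4 ∪ S7 ∪ S8 = {0, 1, 2, 3, 4, 5, 6, 7, 8, 9, 10, 11} — every item is covered.
No 4 of the 9 groups cover everything (all 126 combinations miss at least one item), so 5 is optimal.

5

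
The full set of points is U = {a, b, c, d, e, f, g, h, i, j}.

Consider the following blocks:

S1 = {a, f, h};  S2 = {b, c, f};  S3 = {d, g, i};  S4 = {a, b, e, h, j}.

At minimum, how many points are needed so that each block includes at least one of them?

3

The 3 points {a, c, i} hit every block.
No choice of 2 points meets every block, so 3 is the minimum.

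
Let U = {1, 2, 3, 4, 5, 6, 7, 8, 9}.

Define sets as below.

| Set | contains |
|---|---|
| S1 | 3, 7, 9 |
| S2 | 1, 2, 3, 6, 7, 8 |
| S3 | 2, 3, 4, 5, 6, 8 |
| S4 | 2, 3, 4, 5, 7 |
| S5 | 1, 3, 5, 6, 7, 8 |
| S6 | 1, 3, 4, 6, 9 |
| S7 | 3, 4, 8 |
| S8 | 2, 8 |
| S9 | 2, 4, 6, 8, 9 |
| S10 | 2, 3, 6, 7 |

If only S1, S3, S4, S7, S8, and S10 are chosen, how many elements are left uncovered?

Union of S1, S3, S4, S7, S8, S10 = {2, 3, 4, 5, 6, 7, 8, 9}.
Not covered: 1 — 1 element.

1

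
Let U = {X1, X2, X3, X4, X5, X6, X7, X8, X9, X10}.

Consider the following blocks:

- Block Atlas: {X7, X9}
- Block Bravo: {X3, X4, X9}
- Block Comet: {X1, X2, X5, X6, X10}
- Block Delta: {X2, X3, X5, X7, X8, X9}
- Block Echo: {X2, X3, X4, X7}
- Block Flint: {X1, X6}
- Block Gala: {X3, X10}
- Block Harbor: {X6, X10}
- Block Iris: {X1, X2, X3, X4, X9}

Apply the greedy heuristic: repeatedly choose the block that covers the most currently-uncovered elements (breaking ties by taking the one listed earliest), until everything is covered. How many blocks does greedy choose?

3

Greedy: pick Delta (covers 6 new) → pick Comet (covers 3 new) → pick Bravo (covers 1 new). Total picks: 3.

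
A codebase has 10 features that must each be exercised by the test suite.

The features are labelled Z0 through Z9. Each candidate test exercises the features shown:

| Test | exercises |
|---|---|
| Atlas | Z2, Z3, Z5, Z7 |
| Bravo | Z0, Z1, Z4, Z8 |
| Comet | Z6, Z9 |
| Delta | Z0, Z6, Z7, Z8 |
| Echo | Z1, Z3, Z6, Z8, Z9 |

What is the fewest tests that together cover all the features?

3

Take {Atlas, Bravo, Echo}. Their union is {Z0, Z1, Z2, Z3, Z4, Z5, Z6, Z7, Z8, Z9}, which is all 10 features.
Only Atlas contains Z2, so Atlas is forced; the remaining 6 features need at least 2 more tests (each remaining test adds at most 4) — so at least 3 tests are needed, and 3 is optimal.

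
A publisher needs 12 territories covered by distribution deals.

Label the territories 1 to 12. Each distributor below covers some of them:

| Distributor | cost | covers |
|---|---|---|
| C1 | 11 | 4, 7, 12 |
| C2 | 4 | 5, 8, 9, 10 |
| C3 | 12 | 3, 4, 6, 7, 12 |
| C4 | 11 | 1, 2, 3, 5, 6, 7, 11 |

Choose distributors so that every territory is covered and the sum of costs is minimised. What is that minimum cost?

26

C1, C2, C4 together cover every territory (C1 ∪ C2 ∪ C4 = {1, 2, 3, 4, 5, 6, 7, 8, 9, 10, 11, 12}); total cost 11 + 4 + 11 = 26.
No covering selection has total cost below 26.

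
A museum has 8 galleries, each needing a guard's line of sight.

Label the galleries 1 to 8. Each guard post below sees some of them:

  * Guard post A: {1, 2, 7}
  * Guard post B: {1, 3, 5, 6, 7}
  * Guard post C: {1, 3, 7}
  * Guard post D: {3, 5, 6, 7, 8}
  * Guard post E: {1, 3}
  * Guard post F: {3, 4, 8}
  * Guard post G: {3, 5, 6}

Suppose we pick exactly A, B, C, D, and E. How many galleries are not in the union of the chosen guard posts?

1

Union of A, B, C, D, E = {1, 2, 3, 5, 6, 7, 8}.
Not covered: 4 — 1 gallery.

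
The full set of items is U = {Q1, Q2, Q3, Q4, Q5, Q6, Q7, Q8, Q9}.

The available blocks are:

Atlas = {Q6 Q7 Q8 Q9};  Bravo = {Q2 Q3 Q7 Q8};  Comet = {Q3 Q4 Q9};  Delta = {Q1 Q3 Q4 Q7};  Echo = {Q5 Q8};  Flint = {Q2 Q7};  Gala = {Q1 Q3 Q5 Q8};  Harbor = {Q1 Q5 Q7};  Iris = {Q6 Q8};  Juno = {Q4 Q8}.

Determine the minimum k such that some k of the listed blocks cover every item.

Take {Comet, Flint, Harbor, Iris}. Their union is {Q1, Q2, Q3, Q4, Q5, Q6, Q7, Q8, Q9}, which is all 9 items.
No 3 of the 10 blocks cover everything (all 120 combinations miss at least one item), so 4 is optimal.

4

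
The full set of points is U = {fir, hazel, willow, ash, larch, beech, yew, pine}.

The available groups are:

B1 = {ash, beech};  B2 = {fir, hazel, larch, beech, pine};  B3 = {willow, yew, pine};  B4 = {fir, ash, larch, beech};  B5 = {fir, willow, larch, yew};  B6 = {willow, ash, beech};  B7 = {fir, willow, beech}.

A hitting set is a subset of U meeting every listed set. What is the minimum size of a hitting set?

2

H = {willow, beech} meets every group (each contains at least one member of H), and |H| = 2.
The groups B1, B3 are pairwise disjoint, so any hitting set needs a separate point for each — at least 2. Hence 2 is optimal.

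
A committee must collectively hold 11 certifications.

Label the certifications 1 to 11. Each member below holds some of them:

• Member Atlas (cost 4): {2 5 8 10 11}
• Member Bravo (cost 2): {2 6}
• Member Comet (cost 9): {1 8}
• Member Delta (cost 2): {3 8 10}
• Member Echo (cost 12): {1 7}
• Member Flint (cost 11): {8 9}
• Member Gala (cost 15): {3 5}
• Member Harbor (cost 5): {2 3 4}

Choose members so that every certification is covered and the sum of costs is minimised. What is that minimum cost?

Atlas, Bravo, Echo, Flint, Harbor together cover every certification (Atlas ∪ Bravo ∪ Echo ∪ Flint ∪ Harbor = {1, 2, 3, 4, 5, 6, 7, 8, 9, 10, 11}); total cost 4 + 2 + 12 + 11 + 5 = 34.
The greedy pick Delta, Bravo, Atlas, Harbor, Echo, Flint costs 36; no covering selection beats 34.

34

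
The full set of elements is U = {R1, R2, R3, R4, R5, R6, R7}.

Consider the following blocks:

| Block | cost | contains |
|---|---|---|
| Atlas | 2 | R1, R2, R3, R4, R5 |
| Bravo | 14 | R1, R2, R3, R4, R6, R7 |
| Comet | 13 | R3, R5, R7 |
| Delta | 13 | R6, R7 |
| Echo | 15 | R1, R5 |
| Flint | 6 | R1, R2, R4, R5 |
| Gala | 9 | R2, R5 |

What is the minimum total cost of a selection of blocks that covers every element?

Atlas, Delta together cover every element (Atlas ∪ Delta = {R1, R2, R3, R4, R5, R6, R7}); total cost 2 + 13 = 15.
No covering selection has total cost below 15.

15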